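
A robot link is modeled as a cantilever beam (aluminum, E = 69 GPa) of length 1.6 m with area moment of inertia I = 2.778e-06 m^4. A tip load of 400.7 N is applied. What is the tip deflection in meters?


delta = F*L^3/(3*E*I) = 400.7*1.6^3/(3*6.900e+10*2.778e-06)
      = 1641.2672/575046 = 0.0029

0.0029 m


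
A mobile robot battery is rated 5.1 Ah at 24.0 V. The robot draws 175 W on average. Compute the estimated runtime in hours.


E = 5.1*24.0 = 122.4000 Wh
t = E/P = 122.4000/175 = 0.6994

0.6994 hours


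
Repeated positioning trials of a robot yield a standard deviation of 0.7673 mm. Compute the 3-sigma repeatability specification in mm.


repeatability = 3*sigma = 3*0.7673 = 2.3019

2.3019 mm


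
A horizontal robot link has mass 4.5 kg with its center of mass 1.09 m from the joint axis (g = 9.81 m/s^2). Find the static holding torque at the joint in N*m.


tau = m*g*L = 4.5 * 9.81 * 1.09 = 48.1181

48.1181 N*m


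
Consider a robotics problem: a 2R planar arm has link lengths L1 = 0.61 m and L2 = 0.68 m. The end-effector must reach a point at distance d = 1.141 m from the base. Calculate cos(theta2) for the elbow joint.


cos(th2) = (d^2 - L1^2 - L2^2)/(2*L1*L2) = (1.141^2 - 0.61^2 - 0.68^2)/(2*0.61*0.68) = 0.5634

0.5634


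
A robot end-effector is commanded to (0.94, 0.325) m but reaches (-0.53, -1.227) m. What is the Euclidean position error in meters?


dx = -0.53 - (0.94) = -1.4700, dy = -1.227 - (0.325) = -1.5520
err = sqrt(2.160900 + 2.408704) = 2.1377

2.1377 m


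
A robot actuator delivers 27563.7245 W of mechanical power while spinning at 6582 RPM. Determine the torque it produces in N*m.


omega = 6582 * 2*pi/60 = 689.265428 rad/s
tau = P / omega = 27563.7245 / 689.265428 = 39.9900

39.9900 N*m


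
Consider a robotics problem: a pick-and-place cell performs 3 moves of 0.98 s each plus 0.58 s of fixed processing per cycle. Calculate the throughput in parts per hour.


T_cycle = 3*0.98 + 0.58 = 3.5200 s
rate = 3600/T = 1022.7273

1022.7273 parts/hour


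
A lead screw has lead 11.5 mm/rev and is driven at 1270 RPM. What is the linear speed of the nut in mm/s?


v = lead * (RPM/60) = 11.5*1270/60 = 243.4167

243.4167 mm/s


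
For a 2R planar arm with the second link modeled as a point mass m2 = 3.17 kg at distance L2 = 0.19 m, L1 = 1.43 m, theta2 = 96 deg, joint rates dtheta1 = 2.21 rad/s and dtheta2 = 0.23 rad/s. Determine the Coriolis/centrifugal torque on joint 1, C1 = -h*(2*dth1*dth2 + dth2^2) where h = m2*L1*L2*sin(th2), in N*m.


h = m2*L1*L2*sin(th2) = 3.17*1.43*0.19*sin(96 deg) = 0.856571
C1 = -h*(2*2.21*0.23 + 0.23^2) = -0.856571*1.0695 = -0.9161

-0.9161 N*m


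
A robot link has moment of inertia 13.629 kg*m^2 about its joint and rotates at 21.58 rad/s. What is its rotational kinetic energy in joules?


KE = (1/2)*I*omega^2 = 0.5*13.629*21.58^2 = 3173.4881

3173.4881 J


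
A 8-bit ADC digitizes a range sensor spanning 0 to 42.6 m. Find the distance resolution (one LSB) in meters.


res = range / 2^n = 42.6/2^8 = 42.6/256 = 0.1664

0.1664 m


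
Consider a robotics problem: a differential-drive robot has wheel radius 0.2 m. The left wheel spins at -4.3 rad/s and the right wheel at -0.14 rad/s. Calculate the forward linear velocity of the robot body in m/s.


v = r*(wR + wL)/2 = 0.2*(-0.14 + -4.3)/2 = -0.4440

-0.4440 m/s


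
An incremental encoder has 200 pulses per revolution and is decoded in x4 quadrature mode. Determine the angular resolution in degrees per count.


resolution = 360 / (PPR * 4) = 360 / 800 = 0.4500

0.4500 degrees


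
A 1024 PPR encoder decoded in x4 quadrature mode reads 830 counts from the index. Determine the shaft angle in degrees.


angle = counts * 360 / (PPR*4) = 830 * 360 / 4096 = 72.9492

72.9492 degrees


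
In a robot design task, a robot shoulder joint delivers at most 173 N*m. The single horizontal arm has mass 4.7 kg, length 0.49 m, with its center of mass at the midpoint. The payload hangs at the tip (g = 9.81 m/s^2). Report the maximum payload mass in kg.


tau_arm = m_arm*g*(L/2) = 4.7*9.81*0.49/2 = 11.2962 N*m
tau_payload = tau_max - tau_arm = 173 - 11.2962 = 161.7038
m_payload = tau_payload / (g*L) = 161.7038 / (9.81*0.49) = 33.6399

33.6399 kg


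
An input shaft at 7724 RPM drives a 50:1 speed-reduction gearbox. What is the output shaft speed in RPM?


omega_out = omega_in / N = 7724 / 50 = 154.4800

154.4800 RPM


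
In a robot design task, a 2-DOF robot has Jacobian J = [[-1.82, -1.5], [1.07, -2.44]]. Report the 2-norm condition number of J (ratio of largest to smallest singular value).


JJ^T eigenvalues: trace(JJ^T) = 12.6609, det(JJ^T) = det(J)^2 = 36.55169764
s_max^2 = (12.6609 + sqrt(14.09159825))/2 = 8.20738888
s_min^2 = (12.6609 - sqrt(14.09159825))/2 = 4.45351112
kappa = s_max/s_min = sqrt(8.20738888/4.45351112) = 1.3575

1.3575


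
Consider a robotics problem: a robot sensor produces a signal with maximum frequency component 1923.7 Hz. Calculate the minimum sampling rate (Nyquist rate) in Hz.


f_s,min = 2*f_max = 2*1923.7 = 3847.4000

3847.4000 Hz


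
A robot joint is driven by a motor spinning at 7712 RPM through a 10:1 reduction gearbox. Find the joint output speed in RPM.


omega_joint = omega_motor / N = 7712 / 10 = 771.2000

771.2000 RPM


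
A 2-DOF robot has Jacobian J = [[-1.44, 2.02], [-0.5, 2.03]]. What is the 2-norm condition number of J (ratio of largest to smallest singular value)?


JJ^T eigenvalues: trace(JJ^T) = 10.5249, det(JJ^T) = det(J)^2 = 3.66033424
s_max^2 = (10.5249 + sqrt(96.13218305))/2 = 10.16480104
s_min^2 = (10.5249 - sqrt(96.13218305))/2 = 0.36009896
kappa = s_max/s_min = sqrt(10.16480104/0.36009896) = 5.3130

5.3130


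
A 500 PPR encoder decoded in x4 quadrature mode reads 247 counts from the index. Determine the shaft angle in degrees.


angle = counts * 360 / (PPR*4) = 247 * 360 / 2000 = 44.4600

44.4600 degrees


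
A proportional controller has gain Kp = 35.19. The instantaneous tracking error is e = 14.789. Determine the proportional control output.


u_P = Kp * e = 35.19 * 14.789 = 520.4249

520.4249


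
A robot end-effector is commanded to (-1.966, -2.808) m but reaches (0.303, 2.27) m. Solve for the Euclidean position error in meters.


dx = 0.303 - (-1.966) = 2.2690, dy = 2.27 - (-2.808) = 5.0780
err = sqrt(5.148361 + 25.786084) = 5.5619

5.5619 m


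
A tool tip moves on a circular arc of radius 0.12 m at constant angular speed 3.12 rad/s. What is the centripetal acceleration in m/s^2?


a_c = omega^2 * r = 3.12^2 * 0.12 = 1.1681

1.1681 m/s^2


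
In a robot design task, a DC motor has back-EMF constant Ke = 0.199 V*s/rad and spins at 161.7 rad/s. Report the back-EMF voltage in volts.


V_emf = Ke * omega = 0.199*161.7 = 32.1783

32.1783 V


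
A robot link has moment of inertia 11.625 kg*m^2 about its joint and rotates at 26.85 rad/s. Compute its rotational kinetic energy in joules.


KE = (1/2)*I*omega^2 = 0.5*11.625*26.85^2 = 4190.3620

4190.3620 J


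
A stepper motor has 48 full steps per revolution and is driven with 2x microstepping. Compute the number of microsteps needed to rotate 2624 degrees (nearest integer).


step_size = 360/(48*2) = 360/96 = 3.750000 deg
n = 2624/(360/96) = 2624*96/360 = 699.7333 -> 700

700 steps


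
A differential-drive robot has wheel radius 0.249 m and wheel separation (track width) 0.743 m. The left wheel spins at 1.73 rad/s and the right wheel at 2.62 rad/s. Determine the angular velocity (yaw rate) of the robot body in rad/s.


omega = r*(wR - wL)/L = 0.249*(2.62 - (1.73))/0.743 = 0.2983

0.2983 rad/s


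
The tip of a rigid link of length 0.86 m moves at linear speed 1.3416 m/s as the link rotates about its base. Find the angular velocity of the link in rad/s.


omega = v / L = 1.3416 / 0.86 = 1.5600

1.5600 rad/s


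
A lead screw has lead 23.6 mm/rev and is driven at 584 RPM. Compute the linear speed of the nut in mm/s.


v = lead * (RPM/60) = 23.6*584/60 = 229.7067

229.7067 mm/s


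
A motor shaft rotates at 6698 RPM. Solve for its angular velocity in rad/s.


omega = 6698 * 2*pi/60 = 701.4129

701.4129 rad/s


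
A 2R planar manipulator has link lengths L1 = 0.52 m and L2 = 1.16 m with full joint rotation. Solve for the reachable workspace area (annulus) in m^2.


r_max = L1 + L2 = 1.6800, r_min = |L1 - L2| = 0.6400
A = pi*(r_max^2 - r_min^2) = pi*(2.8224 - 0.4096) = 7.5800

7.5800 m^2


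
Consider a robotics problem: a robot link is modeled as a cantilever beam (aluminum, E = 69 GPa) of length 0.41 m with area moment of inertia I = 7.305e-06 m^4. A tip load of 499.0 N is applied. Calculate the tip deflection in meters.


delta = F*L^3/(3*E*I) = 499.0*0.41^3/(3*6.900e+10*7.305e-06)
      = 34.391579/1512135 = 2.2744e-05

2.2744e-05 m


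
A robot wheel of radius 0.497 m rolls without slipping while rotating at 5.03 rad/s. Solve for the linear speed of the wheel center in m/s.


v = omega * r = 5.03 * 0.497 = 2.4999

2.4999 m/s


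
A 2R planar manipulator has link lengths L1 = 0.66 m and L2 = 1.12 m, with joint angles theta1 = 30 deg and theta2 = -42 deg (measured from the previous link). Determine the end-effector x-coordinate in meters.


x = L1*cos(th1) + L2*cos(th1+th2) = 0.66*cos(30 deg) + 1.12*cos(-12 deg) = 1.6671

1.6671 m


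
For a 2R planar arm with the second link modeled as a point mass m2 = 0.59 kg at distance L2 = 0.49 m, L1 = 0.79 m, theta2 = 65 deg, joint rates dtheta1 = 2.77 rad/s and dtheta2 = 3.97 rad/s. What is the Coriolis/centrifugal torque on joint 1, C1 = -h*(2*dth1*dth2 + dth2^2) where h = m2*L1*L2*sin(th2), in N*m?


h = m2*L1*L2*sin(th2) = 0.59*0.79*0.49*sin(65 deg) = 0.206991
C1 = -h*(2*2.77*3.97 + 3.97^2) = -0.206991*37.7547 = -7.8149

-7.8149 N*m


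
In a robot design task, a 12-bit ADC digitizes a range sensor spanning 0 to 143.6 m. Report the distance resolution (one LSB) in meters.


res = range / 2^n = 143.6/2^12 = 143.6/4096 = 0.0351

0.0351 m


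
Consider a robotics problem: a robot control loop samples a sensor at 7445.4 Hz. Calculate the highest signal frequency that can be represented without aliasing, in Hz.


f_max = f_s/2 = 7445.4/2 = 3722.7000

3722.7000 Hz


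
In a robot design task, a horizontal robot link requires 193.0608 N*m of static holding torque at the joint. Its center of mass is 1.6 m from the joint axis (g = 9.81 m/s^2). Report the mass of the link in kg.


m = tau / (g*L) = 193.0608 / (9.81 * 1.6) = 12.3000

12.3000 kg


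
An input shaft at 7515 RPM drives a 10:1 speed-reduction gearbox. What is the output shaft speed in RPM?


omega_out = omega_in / N = 7515 / 10 = 751.5000

751.5000 RPM


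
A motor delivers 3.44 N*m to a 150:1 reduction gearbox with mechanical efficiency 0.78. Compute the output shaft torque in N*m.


tau_out = tau_in * N * eta = 3.44 * 150 * 0.78 = 402.4800

402.4800 N*m


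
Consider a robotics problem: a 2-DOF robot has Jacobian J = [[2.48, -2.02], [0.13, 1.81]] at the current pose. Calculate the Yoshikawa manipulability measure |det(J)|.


det(J) = 2.48*1.81 - (-2.02)*(0.13) = 4.7514
|det(J)| = 4.7514

4.7514


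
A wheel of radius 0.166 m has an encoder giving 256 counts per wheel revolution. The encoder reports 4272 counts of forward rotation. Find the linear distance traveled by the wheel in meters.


revs = 4272/256 = 16.687500
d = revs * 2*pi*r = 16.687500 * 2*pi*0.166 = 17.4052

17.4052 m


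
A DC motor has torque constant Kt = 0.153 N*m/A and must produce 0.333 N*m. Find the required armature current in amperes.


I = tau / Kt = 0.333/0.153 = 2.1765

2.1765 A


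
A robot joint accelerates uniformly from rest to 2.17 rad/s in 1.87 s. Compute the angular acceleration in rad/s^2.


alpha = delta_omega / t = 2.17 / 1.87 = 1.1604

1.1604 rad/s^2


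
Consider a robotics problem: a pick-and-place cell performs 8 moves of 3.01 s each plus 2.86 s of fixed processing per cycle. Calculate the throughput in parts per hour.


T_cycle = 8*3.01 + 2.86 = 26.9400 s
rate = 3600/T = 133.6303

133.6303 parts/hour


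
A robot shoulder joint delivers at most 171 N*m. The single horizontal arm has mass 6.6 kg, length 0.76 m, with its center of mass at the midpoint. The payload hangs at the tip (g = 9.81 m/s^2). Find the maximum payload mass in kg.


tau_arm = m_arm*g*(L/2) = 6.6*9.81*0.76/2 = 24.6035 N*m
tau_payload = tau_max - tau_arm = 171 - 24.6035 = 146.3965
m_payload = tau_payload / (g*L) = 146.3965 / (9.81*0.76) = 19.6358

19.6358 kg


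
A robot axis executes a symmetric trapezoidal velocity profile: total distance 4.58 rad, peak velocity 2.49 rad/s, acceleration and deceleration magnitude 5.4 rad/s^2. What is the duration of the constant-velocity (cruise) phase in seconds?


t_acc = v/a = 0.461111 s, d_acc = v^2/(2a) = 0.574083 rad each
d_cruise = 4.58 - 2*0.574083 = 3.431834 rad
t_cruise = d_cruise/v = 3.431834/2.49 = 1.3782

1.3782 s


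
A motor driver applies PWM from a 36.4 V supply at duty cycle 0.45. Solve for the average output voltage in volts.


V_avg = V_supply * D = 36.4*0.45 = 16.3800

16.3800 V


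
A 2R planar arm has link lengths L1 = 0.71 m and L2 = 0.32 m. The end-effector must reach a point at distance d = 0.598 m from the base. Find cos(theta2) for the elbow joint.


cos(th2) = (d^2 - L1^2 - L2^2)/(2*L1*L2) = (0.598^2 - 0.71^2 - 0.32^2)/(2*0.71*0.32) = -0.5477

-0.5477


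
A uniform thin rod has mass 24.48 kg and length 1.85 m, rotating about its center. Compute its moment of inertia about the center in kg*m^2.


I = (1/12)*m*L^2 = (1/12)*24.48*1.85^2 = 6.9819

6.9819 kg*m^2


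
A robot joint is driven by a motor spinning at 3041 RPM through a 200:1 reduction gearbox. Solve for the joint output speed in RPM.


omega_joint = omega_motor / N = 3041 / 200 = 15.2050

15.2050 RPM


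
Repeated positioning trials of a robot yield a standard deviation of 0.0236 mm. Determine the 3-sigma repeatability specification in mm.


repeatability = 3*sigma = 3*0.0236 = 0.0708

0.0708 mm


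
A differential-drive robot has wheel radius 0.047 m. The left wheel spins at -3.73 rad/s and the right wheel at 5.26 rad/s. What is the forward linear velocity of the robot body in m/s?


v = r*(wR + wL)/2 = 0.047*(5.26 + -3.73)/2 = 0.0360

0.0360 m/s


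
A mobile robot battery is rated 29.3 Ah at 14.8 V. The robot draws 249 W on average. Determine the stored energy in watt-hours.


E = capacity * V = 29.3*14.8 = 433.6400

433.6400 Wh


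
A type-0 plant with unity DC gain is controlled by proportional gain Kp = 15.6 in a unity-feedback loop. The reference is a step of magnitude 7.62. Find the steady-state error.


e_ss = R/(1 + Kp) = 7.62/(1 + 15.6) = 7.62/16.6000 = 0.4590

0.4590


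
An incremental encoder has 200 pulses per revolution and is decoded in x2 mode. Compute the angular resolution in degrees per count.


resolution = 360 / (PPR * 2) = 360 / 400 = 0.9000

0.9000 degrees


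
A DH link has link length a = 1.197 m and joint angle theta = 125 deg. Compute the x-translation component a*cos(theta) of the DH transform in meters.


a*cos(theta) = 1.197*cos(125 deg) = -0.6866

-0.6866 m


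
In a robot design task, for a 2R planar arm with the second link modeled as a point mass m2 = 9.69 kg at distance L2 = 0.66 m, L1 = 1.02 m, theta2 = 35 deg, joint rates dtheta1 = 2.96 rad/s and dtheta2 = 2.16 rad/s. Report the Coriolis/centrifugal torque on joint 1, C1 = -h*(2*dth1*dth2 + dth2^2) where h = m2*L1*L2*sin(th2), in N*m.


h = m2*L1*L2*sin(th2) = 9.69*1.02*0.66*sin(35 deg) = 3.741616
C1 = -h*(2*2.96*2.16 + 2.16^2) = -3.741616*17.4528 = -65.3017

-65.3017 N*m


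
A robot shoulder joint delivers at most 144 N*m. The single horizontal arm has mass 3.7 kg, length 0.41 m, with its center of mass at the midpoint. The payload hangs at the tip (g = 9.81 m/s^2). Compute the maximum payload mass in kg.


tau_arm = m_arm*g*(L/2) = 3.7*9.81*0.41/2 = 7.4409 N*m
tau_payload = tau_max - tau_arm = 144 - 7.4409 = 136.5591
m_payload = tau_payload / (g*L) = 136.5591 / (9.81*0.41) = 33.9522

33.9522 kg


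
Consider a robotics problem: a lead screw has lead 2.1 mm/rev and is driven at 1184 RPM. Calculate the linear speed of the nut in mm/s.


v = lead * (RPM/60) = 2.1*1184/60 = 41.4400

41.4400 mm/s


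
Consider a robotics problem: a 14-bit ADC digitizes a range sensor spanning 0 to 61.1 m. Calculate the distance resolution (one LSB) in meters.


res = range / 2^n = 61.1/2^14 = 61.1/16384 = 0.0037

0.0037 m


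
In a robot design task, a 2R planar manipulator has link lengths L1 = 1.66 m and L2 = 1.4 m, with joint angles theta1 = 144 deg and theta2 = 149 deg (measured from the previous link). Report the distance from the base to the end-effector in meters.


x = L1*cos(th1) + L2*cos(th1+th2) = -0.795945
y = L1*sin(th1) + L2*sin(th1+th2) = -0.312983
d = sqrt(x^2 + y^2) = sqrt(0.633528 + 0.097958) = 0.8553

0.8553 m


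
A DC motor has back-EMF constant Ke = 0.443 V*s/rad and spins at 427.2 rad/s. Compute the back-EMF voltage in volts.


V_emf = Ke * omega = 0.443*427.2 = 189.2496

189.2496 V


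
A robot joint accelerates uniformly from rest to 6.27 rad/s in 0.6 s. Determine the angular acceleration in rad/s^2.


alpha = delta_omega / t = 6.27 / 0.6 = 10.4500

10.4500 rad/s^2


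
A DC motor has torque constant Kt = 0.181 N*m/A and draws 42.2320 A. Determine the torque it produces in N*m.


tau = Kt * I = 0.181*42.2320 = 7.6440

7.6440 N*m


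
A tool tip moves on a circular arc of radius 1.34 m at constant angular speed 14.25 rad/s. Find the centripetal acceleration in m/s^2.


a_c = omega^2 * r = 14.25^2 * 1.34 = 272.1037

272.1037 m/s^2


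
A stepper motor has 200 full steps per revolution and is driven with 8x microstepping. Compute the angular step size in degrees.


step = 360/(200*8) = 360/1600 = 0.2250

0.2250 degrees


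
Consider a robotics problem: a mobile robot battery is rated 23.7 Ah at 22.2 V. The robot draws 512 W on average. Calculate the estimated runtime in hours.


E = 23.7*22.2 = 526.1400 Wh
t = E/P = 526.1400/512 = 1.0276

1.0276 hours


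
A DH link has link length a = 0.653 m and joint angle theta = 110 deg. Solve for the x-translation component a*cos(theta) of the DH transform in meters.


a*cos(theta) = 0.653*cos(110 deg) = -0.2233

-0.2233 m


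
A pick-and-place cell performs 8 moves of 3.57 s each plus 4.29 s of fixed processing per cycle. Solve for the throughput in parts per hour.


T_cycle = 8*3.57 + 4.29 = 32.8500 s
rate = 3600/T = 109.5890

109.5890 parts/hour


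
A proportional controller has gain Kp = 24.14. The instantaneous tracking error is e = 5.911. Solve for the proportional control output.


u_P = Kp * e = 24.14 * 5.911 = 142.6915

142.6915


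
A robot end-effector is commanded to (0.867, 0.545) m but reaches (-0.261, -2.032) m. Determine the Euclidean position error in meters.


dx = -0.261 - (0.867) = -1.1280, dy = -2.032 - (0.545) = -2.5770
err = sqrt(1.272384 + 6.640929) = 2.8131

2.8131 m


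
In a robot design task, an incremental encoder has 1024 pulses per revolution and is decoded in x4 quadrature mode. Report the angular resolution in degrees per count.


resolution = 360 / (PPR * 4) = 360 / 4096 = 0.0879

0.0879 degrees


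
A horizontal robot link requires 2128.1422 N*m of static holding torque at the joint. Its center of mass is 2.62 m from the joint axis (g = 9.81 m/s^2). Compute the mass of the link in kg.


m = tau / (g*L) = 2128.1422 / (9.81 * 2.62) = 82.8000

82.8000 kg


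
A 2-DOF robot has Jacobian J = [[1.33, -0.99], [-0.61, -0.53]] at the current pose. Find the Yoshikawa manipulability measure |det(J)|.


det(J) = 1.33*-0.53 - (-0.99)*(-0.61) = -1.3088
|det(J)| = 1.3088

1.3088


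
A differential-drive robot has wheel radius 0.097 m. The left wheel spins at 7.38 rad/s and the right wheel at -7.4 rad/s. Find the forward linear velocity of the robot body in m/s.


v = r*(wR + wL)/2 = 0.097*(-7.4 + 7.38)/2 = -0.0010

-0.0010 m/s


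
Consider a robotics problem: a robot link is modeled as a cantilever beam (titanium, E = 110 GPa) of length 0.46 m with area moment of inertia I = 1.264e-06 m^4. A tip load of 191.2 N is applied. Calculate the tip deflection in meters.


delta = F*L^3/(3*E*I) = 191.2*0.46^3/(3*1.100e+11*1.264e-06)
      = 18.6106432/417120 = 4.4617e-05

4.4617e-05 m


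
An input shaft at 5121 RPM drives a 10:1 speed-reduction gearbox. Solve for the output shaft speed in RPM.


omega_out = omega_in / N = 5121 / 10 = 512.1000

512.1000 RPM


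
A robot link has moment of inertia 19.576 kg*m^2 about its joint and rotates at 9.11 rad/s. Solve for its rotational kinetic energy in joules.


KE = (1/2)*I*omega^2 = 0.5*19.576*9.11^2 = 812.3267

812.3267 J


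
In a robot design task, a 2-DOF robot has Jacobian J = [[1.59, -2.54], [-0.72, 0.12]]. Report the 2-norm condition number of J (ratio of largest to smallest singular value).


JJ^T eigenvalues: trace(JJ^T) = 9.5125, det(JJ^T) = det(J)^2 = 2.68304400
s_max^2 = (9.5125 + sqrt(79.75548025))/2 = 9.22154619
s_min^2 = (9.5125 - sqrt(79.75548025))/2 = 0.29095381
kappa = s_max/s_min = sqrt(9.22154619/0.29095381) = 5.6298

5.6298


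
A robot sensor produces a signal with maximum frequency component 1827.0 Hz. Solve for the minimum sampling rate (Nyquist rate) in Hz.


f_s,min = 2*f_max = 2*1827.0 = 3654.0000

3654.0000 Hz


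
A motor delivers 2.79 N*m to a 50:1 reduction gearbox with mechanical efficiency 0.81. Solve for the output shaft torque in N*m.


tau_out = tau_in * N * eta = 2.79 * 50 * 0.81 = 112.9950

112.9950 N*m


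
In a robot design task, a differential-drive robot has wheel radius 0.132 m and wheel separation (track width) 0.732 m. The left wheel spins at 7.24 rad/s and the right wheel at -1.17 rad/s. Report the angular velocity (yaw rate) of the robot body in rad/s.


omega = r*(wR - wL)/L = 0.132*(-1.17 - (7.24))/0.732 = -1.5166

-1.5166 rad/s


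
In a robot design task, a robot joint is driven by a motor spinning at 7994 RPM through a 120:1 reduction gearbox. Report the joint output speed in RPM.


omega_joint = omega_motor / N = 7994 / 120 = 66.6167

66.6167 RPM


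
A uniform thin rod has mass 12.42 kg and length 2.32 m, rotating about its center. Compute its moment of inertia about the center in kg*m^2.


I = (1/12)*m*L^2 = (1/12)*12.42*2.32^2 = 5.5708

5.5708 kg*m^2


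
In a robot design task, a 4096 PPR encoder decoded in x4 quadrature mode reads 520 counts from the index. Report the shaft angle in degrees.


angle = counts * 360 / (PPR*4) = 520 * 360 / 16384 = 11.4258

11.4258 degrees


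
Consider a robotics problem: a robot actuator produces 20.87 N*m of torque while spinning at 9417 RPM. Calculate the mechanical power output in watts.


omega = 9417 * 2*pi/60 = 986.145934 rad/s
P = tau * omega = 20.87 * 986.145934 = 20580.8656

20580.8656 W


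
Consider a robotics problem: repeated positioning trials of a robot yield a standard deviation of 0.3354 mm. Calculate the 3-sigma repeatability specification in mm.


repeatability = 3*sigma = 3*0.3354 = 1.0062

1.0062 mm


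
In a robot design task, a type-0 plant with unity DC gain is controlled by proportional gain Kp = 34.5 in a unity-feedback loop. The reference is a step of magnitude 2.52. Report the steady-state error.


e_ss = R/(1 + Kp) = 2.52/(1 + 34.5) = 2.52/35.5000 = 0.0710

0.0710


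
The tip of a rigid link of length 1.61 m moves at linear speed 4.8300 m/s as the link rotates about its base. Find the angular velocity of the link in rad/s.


omega = v / L = 4.8300 / 1.61 = 3.0000

3.0000 rad/s


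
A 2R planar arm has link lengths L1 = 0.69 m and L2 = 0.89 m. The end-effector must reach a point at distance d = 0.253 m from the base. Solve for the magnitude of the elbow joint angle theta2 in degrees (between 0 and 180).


cos(th2) = (d^2 - L1^2 - L2^2)/(2*L1*L2) = (0.253^2 - 0.69^2 - 0.89^2)/(2*0.69*0.89) = -0.98045188
th2 = acos(-0.98045188) = 168.6525 deg

168.6525 degrees


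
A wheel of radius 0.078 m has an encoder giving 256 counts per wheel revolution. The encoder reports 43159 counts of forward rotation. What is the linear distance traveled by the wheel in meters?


revs = 43159/256 = 168.589844
d = revs * 2*pi*r = 168.589844 * 2*pi*0.078 = 82.6239

82.6239 m


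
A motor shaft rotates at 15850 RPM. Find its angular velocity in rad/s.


omega = 15850 * 2*pi/60 = 1659.8081

1659.8081 rad/s


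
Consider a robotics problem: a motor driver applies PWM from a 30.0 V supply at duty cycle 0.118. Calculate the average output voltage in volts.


V_avg = V_supply * D = 30.0*0.118 = 3.5400

3.5400 V


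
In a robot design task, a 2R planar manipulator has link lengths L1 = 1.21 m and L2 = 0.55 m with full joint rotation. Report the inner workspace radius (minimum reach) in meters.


r_min = |L1 - L2| = |1.21 - 0.55| = 0.6600

0.6600 m


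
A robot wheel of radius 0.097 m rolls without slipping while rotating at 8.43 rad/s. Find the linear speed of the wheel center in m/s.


v = omega * r = 8.43 * 0.097 = 0.8177

0.8177 m/s


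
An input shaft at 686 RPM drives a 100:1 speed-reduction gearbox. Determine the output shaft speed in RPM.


omega_out = omega_in / N = 686 / 100 = 6.8600

6.8600 RPM


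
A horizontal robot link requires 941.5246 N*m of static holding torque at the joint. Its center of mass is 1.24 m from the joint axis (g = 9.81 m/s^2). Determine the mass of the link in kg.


m = tau / (g*L) = 941.5246 / (9.81 * 1.24) = 77.4000

77.4000 kg


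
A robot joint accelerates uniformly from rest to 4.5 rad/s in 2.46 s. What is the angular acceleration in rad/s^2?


alpha = delta_omega / t = 4.5 / 2.46 = 1.8293

1.8293 rad/s^2


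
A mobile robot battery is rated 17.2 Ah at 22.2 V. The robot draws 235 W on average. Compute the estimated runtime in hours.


E = 17.2*22.2 = 381.8400 Wh
t = E/P = 381.8400/235 = 1.6249

1.6249 hours


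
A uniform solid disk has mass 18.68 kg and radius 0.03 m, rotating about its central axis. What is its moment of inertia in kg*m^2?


I = (1/2)*m*R^2 = 0.5*18.68*0.03^2 = 0.0084

0.0084 kg*m^2


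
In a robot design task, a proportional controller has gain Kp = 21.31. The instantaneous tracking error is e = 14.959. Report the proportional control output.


u_P = Kp * e = 21.31 * 14.959 = 318.7763

318.7763


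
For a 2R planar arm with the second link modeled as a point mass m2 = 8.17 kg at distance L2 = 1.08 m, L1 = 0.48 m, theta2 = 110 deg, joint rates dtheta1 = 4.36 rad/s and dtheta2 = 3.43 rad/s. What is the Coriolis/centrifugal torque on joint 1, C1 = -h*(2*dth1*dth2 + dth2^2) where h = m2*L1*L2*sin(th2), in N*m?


h = m2*L1*L2*sin(th2) = 8.17*0.48*1.08*sin(110 deg) = 3.979906
C1 = -h*(2*4.36*3.43 + 3.43^2) = -3.979906*41.6745 = -165.8606

-165.8606 N*m


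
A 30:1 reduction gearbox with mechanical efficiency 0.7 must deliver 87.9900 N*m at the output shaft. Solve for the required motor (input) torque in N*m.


tau_in = tau_out / (N * eta) = 87.9900 / (30 * 0.7) = 4.1900

4.1900 N*m


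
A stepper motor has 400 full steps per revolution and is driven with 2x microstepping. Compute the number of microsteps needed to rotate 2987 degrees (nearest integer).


step_size = 360/(400*2) = 360/800 = 0.450000 deg
n = 2987/(360/800) = 2987*800/360 = 6637.7778 -> 6638

6638 steps


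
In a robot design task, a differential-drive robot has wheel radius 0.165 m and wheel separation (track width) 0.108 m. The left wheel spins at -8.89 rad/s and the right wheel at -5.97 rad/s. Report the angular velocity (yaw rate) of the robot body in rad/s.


omega = r*(wR - wL)/L = 0.165*(-5.97 - (-8.89))/0.108 = 4.4611

4.4611 rad/s


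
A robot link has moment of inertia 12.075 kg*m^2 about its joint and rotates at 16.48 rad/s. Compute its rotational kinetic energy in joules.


KE = (1/2)*I*omega^2 = 0.5*12.075*16.48^2 = 1639.7270

1639.7270 J


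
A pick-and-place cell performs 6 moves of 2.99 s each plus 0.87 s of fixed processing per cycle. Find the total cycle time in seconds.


T = 6*2.99 + 0.87 = 18.8100

18.8100 s


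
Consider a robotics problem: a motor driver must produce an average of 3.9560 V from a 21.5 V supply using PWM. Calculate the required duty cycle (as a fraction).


D = V_avg/V_supply = 3.9560/21.5 = 0.1840

0.1840


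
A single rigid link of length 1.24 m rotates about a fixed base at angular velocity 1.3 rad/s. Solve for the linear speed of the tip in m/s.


v = L*omega = 1.24 * 1.3 = 1.6120

1.6120 m/s


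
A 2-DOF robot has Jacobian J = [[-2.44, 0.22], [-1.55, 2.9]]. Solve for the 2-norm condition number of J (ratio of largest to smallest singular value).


JJ^T eigenvalues: trace(JJ^T) = 16.8145, det(JJ^T) = det(J)^2 = 45.36022500
s_max^2 = (16.8145 + sqrt(101.28651025))/2 = 13.43930997
s_min^2 = (16.8145 - sqrt(101.28651025))/2 = 3.37519003
kappa = s_max/s_min = sqrt(13.43930997/3.37519003) = 1.9954

1.9954


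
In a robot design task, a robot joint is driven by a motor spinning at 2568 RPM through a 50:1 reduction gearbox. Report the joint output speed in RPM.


omega_joint = omega_motor / N = 2568 / 50 = 51.3600

51.3600 RPM


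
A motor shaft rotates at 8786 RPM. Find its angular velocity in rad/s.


omega = 8786 * 2*pi/60 = 920.0678

920.0678 rad/s


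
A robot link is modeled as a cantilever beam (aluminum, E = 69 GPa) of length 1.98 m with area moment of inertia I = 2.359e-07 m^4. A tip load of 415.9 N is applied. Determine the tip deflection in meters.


delta = F*L^3/(3*E*I) = 415.9*1.98^3/(3*6.900e+10*2.359e-07)
      = 3228.3788328/48831.3 = 0.0661

0.0661 m


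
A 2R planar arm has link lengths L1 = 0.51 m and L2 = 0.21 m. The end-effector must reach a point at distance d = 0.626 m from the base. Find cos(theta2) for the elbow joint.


cos(th2) = (d^2 - L1^2 - L2^2)/(2*L1*L2) = (0.626^2 - 0.51^2 - 0.21^2)/(2*0.51*0.21) = 0.4093

0.4093


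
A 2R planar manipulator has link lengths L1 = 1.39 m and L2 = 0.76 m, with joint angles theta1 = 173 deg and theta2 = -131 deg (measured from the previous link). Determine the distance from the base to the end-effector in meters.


x = L1*cos(th1) + L2*cos(th1+th2) = -0.814849
y = L1*sin(th1) + L2*sin(th1+th2) = 0.677938
d = sqrt(x^2 + y^2) = sqrt(0.663979 + 0.459600) = 1.0600

1.0600 m


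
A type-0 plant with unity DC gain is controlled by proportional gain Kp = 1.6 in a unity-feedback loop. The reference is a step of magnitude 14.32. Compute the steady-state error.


e_ss = R/(1 + Kp) = 14.32/(1 + 1.6) = 14.32/2.6000 = 5.5077

5.5077


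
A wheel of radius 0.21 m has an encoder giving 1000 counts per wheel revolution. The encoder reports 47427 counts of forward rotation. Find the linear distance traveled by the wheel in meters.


revs = 47427/1000 = 47.427000
d = revs * 2*pi*r = 47.427000 * 2*pi*0.21 = 62.5785

62.5785 m


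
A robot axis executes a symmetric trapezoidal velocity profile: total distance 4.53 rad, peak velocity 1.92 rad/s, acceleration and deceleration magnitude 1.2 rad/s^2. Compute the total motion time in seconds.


t_acc = v/a = 1.92/1.2 = 1.600000 s
d_acc = v^2/(2a) = 1.536000 rad (each ramp)
d_cruise = 4.53 - 2*1.536000 = 1.458000 rad
t_cruise = 1.458000/1.92 = 0.759375 s
t_total = 2*1.600000 + 0.759375 = 3.9594

3.9594 s


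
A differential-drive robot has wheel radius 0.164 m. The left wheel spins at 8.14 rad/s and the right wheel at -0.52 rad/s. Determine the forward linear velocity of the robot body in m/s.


v = r*(wR + wL)/2 = 0.164*(-0.52 + 8.14)/2 = 0.6248

0.6248 m/s


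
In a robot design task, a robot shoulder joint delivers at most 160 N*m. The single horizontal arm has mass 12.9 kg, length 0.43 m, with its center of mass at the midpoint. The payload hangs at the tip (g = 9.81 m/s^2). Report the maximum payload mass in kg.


tau_arm = m_arm*g*(L/2) = 12.9*9.81*0.43/2 = 27.2080 N*m
tau_payload = tau_max - tau_arm = 160 - 27.2080 = 132.7920
m_payload = tau_payload / (g*L) = 132.7920 / (9.81*0.43) = 31.4800

31.4800 kg


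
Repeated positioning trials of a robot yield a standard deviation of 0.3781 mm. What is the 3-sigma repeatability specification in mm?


repeatability = 3*sigma = 3*0.3781 = 1.1343

1.1343 mm


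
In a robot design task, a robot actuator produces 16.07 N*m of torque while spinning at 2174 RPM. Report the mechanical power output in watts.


omega = 2174 * 2*pi/60 = 227.660748 rad/s
P = tau * omega = 16.07 * 227.660748 = 3658.5082

3658.5082 W


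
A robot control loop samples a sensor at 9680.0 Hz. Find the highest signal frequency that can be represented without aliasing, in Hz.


f_max = f_s/2 = 9680.0/2 = 4840.0000

4840.0000 Hz


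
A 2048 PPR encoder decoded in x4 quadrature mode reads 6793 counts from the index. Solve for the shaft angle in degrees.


angle = counts * 360 / (PPR*4) = 6793 * 360 / 8192 = 298.5205

298.5205 degrees


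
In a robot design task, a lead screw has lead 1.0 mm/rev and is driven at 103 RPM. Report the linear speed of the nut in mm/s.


v = lead * (RPM/60) = 1.0*103/60 = 1.7167

1.7167 mm/s


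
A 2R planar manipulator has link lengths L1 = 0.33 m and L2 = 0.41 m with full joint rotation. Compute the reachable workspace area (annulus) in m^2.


r_max = L1 + L2 = 0.7400, r_min = |L1 - L2| = 0.0800
A = pi*(r_max^2 - r_min^2) = pi*(0.5476 - 0.0064) = 1.7002

1.7002 m^2


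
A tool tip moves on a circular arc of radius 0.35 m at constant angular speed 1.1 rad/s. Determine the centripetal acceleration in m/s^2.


a_c = omega^2 * r = 1.1^2 * 0.35 = 0.4235

0.4235 m/s^2


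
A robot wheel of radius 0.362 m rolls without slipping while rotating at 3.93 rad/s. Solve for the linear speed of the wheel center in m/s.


v = omega * r = 3.93 * 0.362 = 1.4227

1.4227 m/s


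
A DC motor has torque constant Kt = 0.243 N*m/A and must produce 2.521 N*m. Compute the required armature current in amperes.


I = tau / Kt = 2.521/0.243 = 10.3745

10.3745 A


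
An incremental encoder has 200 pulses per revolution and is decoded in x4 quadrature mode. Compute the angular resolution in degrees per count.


resolution = 360 / (PPR * 4) = 360 / 800 = 0.4500

0.4500 degrees


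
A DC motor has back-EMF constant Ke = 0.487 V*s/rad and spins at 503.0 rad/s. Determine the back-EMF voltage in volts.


V_emf = Ke * omega = 0.487*503.0 = 244.9610

244.9610 V


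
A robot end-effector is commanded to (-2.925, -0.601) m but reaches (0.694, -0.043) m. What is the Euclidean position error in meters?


dx = 0.694 - (-2.925) = 3.6190, dy = -0.043 - (-0.601) = 0.5580
err = sqrt(13.097161 + 0.311364) = 3.6618

3.6618 m


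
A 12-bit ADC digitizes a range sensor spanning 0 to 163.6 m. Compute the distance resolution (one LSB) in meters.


res = range / 2^n = 163.6/2^12 = 163.6/4096 = 0.0399

0.0399 m


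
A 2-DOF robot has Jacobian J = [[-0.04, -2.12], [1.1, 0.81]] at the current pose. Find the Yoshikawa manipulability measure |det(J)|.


det(J) = -0.04*0.81 - (-2.12)*(1.1) = 2.2996
|det(J)| = 2.2996

2.2996


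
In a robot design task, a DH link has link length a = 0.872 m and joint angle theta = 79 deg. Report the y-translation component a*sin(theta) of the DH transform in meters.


a*sin(theta) = 0.872*sin(79 deg) = 0.8560

0.8560 m


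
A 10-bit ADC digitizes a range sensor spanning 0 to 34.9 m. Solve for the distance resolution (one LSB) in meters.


res = range / 2^n = 34.9/2^10 = 34.9/1024 = 0.0341

0.0341 m


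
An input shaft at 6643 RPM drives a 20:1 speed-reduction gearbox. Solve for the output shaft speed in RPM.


omega_out = omega_in / N = 6643 / 20 = 332.1500

332.1500 RPM


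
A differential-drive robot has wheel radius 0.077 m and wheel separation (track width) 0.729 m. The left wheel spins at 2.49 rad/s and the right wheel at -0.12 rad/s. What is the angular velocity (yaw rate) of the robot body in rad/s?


omega = r*(wR - wL)/L = 0.077*(-0.12 - (2.49))/0.729 = -0.2757

-0.2757 rad/s


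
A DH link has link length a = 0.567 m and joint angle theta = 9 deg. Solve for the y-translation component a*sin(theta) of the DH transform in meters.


a*sin(theta) = 0.567*sin(9 deg) = 0.0887

0.0887 m


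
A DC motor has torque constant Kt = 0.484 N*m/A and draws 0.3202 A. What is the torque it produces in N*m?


tau = Kt * I = 0.484*0.3202 = 0.1550

0.1550 N*m


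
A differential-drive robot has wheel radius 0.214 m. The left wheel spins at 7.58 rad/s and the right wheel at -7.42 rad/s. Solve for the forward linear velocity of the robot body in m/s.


v = r*(wR + wL)/2 = 0.214*(-7.42 + 7.58)/2 = 0.0171

0.0171 m/s


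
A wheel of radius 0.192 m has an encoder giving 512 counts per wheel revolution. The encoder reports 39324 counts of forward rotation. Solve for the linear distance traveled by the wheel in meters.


revs = 39324/512 = 76.804688
d = revs * 2*pi*r = 76.804688 * 2*pi*0.192 = 92.6550

92.6550 m


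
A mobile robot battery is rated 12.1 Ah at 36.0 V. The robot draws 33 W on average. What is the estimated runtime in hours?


E = 12.1*36.0 = 435.6000 Wh
t = E/P = 435.6000/33 = 13.2000

13.2000 hours


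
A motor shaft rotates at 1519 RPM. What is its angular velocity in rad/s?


omega = 1519 * 2*pi/60 = 159.0693

159.0693 rad/s


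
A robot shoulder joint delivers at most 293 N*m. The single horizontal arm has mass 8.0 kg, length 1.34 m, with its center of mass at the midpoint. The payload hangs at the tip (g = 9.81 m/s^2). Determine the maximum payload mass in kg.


tau_arm = m_arm*g*(L/2) = 8.0*9.81*1.34/2 = 52.5816 N*m
tau_payload = tau_max - tau_arm = 293 - 52.5816 = 240.4184
m_payload = tau_payload / (g*L) = 240.4184 / (9.81*1.34) = 18.2892

18.2892 kg


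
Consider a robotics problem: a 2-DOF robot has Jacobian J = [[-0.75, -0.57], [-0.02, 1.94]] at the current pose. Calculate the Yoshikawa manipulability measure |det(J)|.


det(J) = -0.75*1.94 - (-0.57)*(-0.02) = -1.4664
|det(J)| = 1.4664

1.4664


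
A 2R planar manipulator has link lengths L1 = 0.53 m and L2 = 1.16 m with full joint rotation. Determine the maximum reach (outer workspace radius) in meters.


r_max = L1 + L2 = 0.53 + 1.16 = 1.6900

1.6900 m


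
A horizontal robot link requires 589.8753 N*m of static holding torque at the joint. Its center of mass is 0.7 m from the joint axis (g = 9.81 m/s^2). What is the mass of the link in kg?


m = tau / (g*L) = 589.8753 / (9.81 * 0.7) = 85.9000

85.9000 kg


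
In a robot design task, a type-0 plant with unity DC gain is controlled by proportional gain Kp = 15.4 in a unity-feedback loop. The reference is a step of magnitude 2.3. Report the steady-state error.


e_ss = R/(1 + Kp) = 2.3/(1 + 15.4) = 2.3/16.4000 = 0.1402

0.1402


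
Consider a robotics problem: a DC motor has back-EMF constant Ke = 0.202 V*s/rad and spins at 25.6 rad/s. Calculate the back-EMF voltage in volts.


V_emf = Ke * omega = 0.202*25.6 = 5.1712

5.1712 V


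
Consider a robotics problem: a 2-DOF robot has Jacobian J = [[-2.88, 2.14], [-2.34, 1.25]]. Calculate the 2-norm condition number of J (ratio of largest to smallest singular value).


JJ^T eigenvalues: trace(JJ^T) = 19.9121, det(JJ^T) = det(J)^2 = 1.98133776
s_max^2 = (19.9121 + sqrt(388.56637537))/2 = 19.81209352
s_min^2 = (19.9121 - sqrt(388.56637537))/2 = 0.10000648
kappa = s_max/s_min = sqrt(19.81209352/0.10000648) = 14.0751

14.0751


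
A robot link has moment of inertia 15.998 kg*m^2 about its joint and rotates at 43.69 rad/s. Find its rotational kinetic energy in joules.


KE = (1/2)*I*omega^2 = 0.5*15.998*43.69^2 = 15268.6200

15268.6200 J
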